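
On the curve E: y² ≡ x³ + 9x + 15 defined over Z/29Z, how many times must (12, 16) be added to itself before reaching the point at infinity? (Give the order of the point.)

2P: tangent at (12, 16): λ = (3·12² + 9)/(2·16) ≡ 6/3. 3⁻¹ ≡ 10 (mod 29), so λ ≡ 6·10 ≡ 2.
  x = λ² - 12 - 12 = 4 - 24 ≡ 9; y = λ·(12 - 9) - 16 ≡ 19. → (9, 19)
3P: (9, 19) + (12, 16). λ = (16 - 19)/(12 - 9) ≡ 26/3 mod 29. 3⁻¹ ≡ 10 (mod 29), so λ ≡ 28.
  x = λ² - 9 - 12 = 784 - 21 ≡ 9; y = λ·(9 - 9) - 19 ≡ 10. → (9, 10)
4P: (9, 10) + (12, 16). λ = (16 - 10)/(12 - 9) ≡ 6/3 mod 29. 3⁻¹ ≡ 10 (mod 29), so λ ≡ 2.
  x = λ² - 9 - 12 = 4 - 21 ≡ 12; y = λ·(9 - 12) - 10 ≡ 13. → (12, 13)
5P: (12, 13) + (12, 16): same x and y₁ ≡ -y₂, so the sum is the point at infinity.
5P = the point at infinity, so the order is 5.

5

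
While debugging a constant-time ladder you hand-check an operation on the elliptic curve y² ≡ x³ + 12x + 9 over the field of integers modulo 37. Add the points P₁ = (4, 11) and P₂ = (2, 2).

(5, 3)

(4, 11) + (2, 2). λ = (2 - 11)/(2 - 4) ≡ 28/35 mod 37. 35⁻¹ ≡ 18 (mod 37), so λ ≡ 23.
  x = λ² - 4 - 2 = 529 - 6 ≡ 5; y = λ·(4 - 5) - 11 ≡ 3. → (5, 3)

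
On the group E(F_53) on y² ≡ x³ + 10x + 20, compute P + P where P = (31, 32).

(48, 2)

tangent at (31, 32): λ = (3·31² + 10)/(2·32) ≡ 31/11. 11⁻¹ ≡ 29 (mod 53), so λ ≡ 31·29 ≡ 51.
  x = λ² - 31 - 31 = 2601 - 62 ≡ 48; y = λ·(31 - 48) - 32 ≡ 2. → (48, 2)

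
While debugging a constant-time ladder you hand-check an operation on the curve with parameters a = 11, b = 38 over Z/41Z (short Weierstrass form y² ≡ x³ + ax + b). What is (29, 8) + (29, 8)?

tangent at (29, 8): λ = (3·29² + 11)/(2·8) ≡ 33/16. 16⁻¹ ≡ 18 (mod 41), so λ ≡ 33·18 ≡ 20.
  x = λ² - 29 - 29 = 400 - 58 ≡ 14; y = λ·(29 - 14) - 8 ≡ 5. → (14, 5)

(14, 5)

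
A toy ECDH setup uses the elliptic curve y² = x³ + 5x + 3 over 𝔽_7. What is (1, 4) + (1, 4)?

tangent at (1, 4): λ = (3·1² + 5)/(2·4) ≡ 1/1. 1⁻¹ ≡ 1 (mod 7) since 1·1 = 1 ≡ 1, so λ ≡ 1·1 ≡ 1.
  x = λ² - 1 - 1 = 1 - 2 ≡ 6; y = λ·(1 - 6) - 4 ≡ 5. → (6, 5)

(6, 5)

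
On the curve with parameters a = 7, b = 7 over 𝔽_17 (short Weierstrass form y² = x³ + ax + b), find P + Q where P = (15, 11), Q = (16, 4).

(15, 11) + (16, 4). λ = (4 - 11)/(16 - 15) ≡ 10/1 mod 17. 1⁻¹ ≡ 1 (mod 17), so λ ≡ 10.
  x = λ² - 15 - 16 = 100 - 31 ≡ 1; y = λ·(15 - 1) - 11 ≡ 10. → (1, 10)

(1, 10)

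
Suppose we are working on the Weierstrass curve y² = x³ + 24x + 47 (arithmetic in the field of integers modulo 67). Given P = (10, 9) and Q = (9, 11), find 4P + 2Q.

First 4P:
Double-and-add on 4 = (100)₂. Start with P = (10, 9) for the leading 1-bit.
double: tangent at (10, 9): λ = (3·10² + 24)/(2·9) ≡ 56/18. 18⁻¹ ≡ 41 (mod 67), so λ ≡ 56·41 ≡ 18.
  x = λ² - 10 - 10 = 324 - 20 ≡ 36; y = λ·(10 - 36) - 9 ≡ 59. → (36, 59)
double: tangent at (36, 59): λ = (3·36² + 24)/(2·59) ≡ 26/51. 51⁻¹ ≡ 46 (mod 67), so λ ≡ 26·46 ≡ 57.
  x = λ² - 36 - 36 = 3249 - 72 ≡ 28; y = λ·(36 - 28) - 59 ≡ 62. → (28, 62)
4P = (28, 62).
Next 2Q:
Repeated addition: build up to 2Q.
2Q: tangent at (9, 11): λ = (3·9² + 24)/(2·11) ≡ 66/22. 22⁻¹ ≡ 64 (mod 67), so λ ≡ 66·64 ≡ 3.
  x = λ² - 9 - 9 = 9 - 18 ≡ 58; y = λ·(9 - 58) - 11 ≡ 43. → (58, 43)
2Q = (58, 43).
Finally 4P + 2Q:
(28, 62) + (58, 43). λ = (43 - 62)/(58 - 28) ≡ 48/30 mod 67. 30⁻¹ ≡ 38 (mod 67), so λ ≡ 15.
  x = λ² - 28 - 58 = 225 - 86 ≡ 5; y = λ·(28 - 5) - 62 ≡ 15. → (5, 15)

(5, 15)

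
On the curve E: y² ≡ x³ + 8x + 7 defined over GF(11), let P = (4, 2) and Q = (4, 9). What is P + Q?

O

The two points share x = 4 and their y-coordinates satisfy 2 + 9 ≡ 0 (mod 11), so they are inverses. Their sum is 𝒪.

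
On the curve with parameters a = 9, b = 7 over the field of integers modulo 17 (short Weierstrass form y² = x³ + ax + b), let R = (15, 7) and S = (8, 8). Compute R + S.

(2, 13)

(15, 7) + (8, 8). λ = (8 - 7)/(8 - 15) ≡ 1/10 mod 17. 10⁻¹ ≡ 12 (mod 17) since 10·12 = 120 ≡ 1, so λ ≡ 12.
  x = λ² - 15 - 8 = 144 - 23 ≡ 2; y = λ·(15 - 2) - 7 ≡ 13. → (2, 13)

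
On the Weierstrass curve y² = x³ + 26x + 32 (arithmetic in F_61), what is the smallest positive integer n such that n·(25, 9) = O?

2P: tangent at (25, 9): λ = (3·25² + 26)/(2·9) ≡ 10/18. 18⁻¹ ≡ 17 (mod 61), so λ ≡ 10·17 ≡ 48.
  x = λ² - 25 - 25 = 2304 - 50 ≡ 58; y = λ·(25 - 58) - 9 ≡ 54. → (58, 54)
3P: (58, 54) + (25, 9). λ = (9 - 54)/(25 - 58) ≡ 16/28 mod 61. 28⁻¹ ≡ 24 (mod 61) since 28·24 = 672 ≡ 1, so λ ≡ 18.
  x = λ² - 58 - 25 = 324 - 83 ≡ 58; y = λ·(58 - 58) - 54 ≡ 7. → (58, 7)
4P: (58, 7) + (25, 9). λ = (9 - 7)/(25 - 58) ≡ 2/28 mod 61. 28⁻¹ ≡ 24 (mod 61) since 28·24 = 672 ≡ 1, so λ ≡ 48.
  x = λ² - 58 - 25 = 2304 - 83 ≡ 25; y = λ·(58 - 25) - 7 ≡ 52. → (25, 52)
5P: (25, 52) + (25, 9): same x and y₁ ≡ -y₂, so the sum is O.
5P = O, so the order is 5.

5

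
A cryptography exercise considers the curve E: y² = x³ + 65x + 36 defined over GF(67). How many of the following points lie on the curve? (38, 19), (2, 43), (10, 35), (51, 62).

(38, 19): 19² ≡ 26, rhs ≡ 26 → on.
(2, 43): 43² ≡ 40, rhs ≡ 40 → on.
(10, 35): 35² ≡ 19, rhs ≡ 11 → off.
(51, 62): 62² ≡ 25, rhs ≡ 59 → off.

2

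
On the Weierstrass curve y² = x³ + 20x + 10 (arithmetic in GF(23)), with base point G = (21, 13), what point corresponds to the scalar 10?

Double-and-add on 10 = (1010)₂. Start with G = (21, 13) for the leading 1-bit.
double: tangent at (21, 13): λ = (3·21² + 20)/(2·13) ≡ 9/3. 3⁻¹ ≡ 8 (mod 23), so λ ≡ 9·8 ≡ 3.
  x = λ² - 21 - 21 = 9 - 42 ≡ 13; y = λ·(21 - 13) - 13 ≡ 11. → (13, 11)
double: tangent at (13, 11): λ = (3·13² + 20)/(2·11) ≡ 21/22. 22⁻¹ ≡ 22 (mod 23) since 22·22 = 484 ≡ 1, so λ ≡ 21·22 ≡ 2.
  x = λ² - 13 - 13 = 4 - 26 ≡ 1; y = λ·(13 - 1) - 11 ≡ 13. → (1, 13)
add G: (1, 13) + (21, 13). λ = (13 - 13)/(21 - 1) ≡ 0/20 mod 23. 20⁻¹ ≡ 15 (mod 23), so λ ≡ 0.
  x = λ² - 1 - 21 = 0 - 22 ≡ 1; y = λ·(1 - 1) - 13 ≡ 10. → (1, 10)
double: tangent at (1, 10): λ = (3·1² + 20)/(2·10) ≡ 0/20. 20⁻¹ ≡ 15 (mod 23), so λ ≡ 0·15 ≡ 0.
  x = λ² - 1 - 1 = 0 - 2 ≡ 21; y = λ·(1 - 21) - 10 ≡ 13. → (21, 13)

(21, 13)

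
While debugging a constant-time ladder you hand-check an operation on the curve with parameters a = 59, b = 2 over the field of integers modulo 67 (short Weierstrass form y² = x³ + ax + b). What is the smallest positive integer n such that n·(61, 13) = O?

9

2P: tangent at (61, 13): λ = (3·61² + 59)/(2·13) ≡ 33/26. 26⁻¹ ≡ 49 (mod 67), so λ ≡ 33·49 ≡ 9.
  x = λ² - 61 - 61 = 81 - 122 ≡ 26; y = λ·(61 - 26) - 13 ≡ 34. → (26, 34)
3P: (26, 34) + (61, 13). λ = (13 - 34)/(61 - 26) ≡ 46/35 mod 67. 35⁻¹ ≡ 23 (mod 67) since 35·23 = 805 ≡ 1, so λ ≡ 53.
  x = λ² - 26 - 61 = 2809 - 87 ≡ 42; y = λ·(26 - 42) - 34 ≡ 56. → (42, 56)
4P: (42, 56) + (61, 13). λ = (13 - 56)/(61 - 42) ≡ 24/19 mod 67. 19⁻¹ ≡ 60 (mod 67) since 19·60 = 1140 ≡ 1, so λ ≡ 33.
  x = λ² - 42 - 61 = 1089 - 103 ≡ 48; y = λ·(42 - 48) - 56 ≡ 14. → (48, 14)
5P: (48, 14) + (61, 13). λ = (13 - 14)/(61 - 48) ≡ 66/13 mod 67. 13⁻¹ ≡ 31 (mod 67), so λ ≡ 36.
  x = λ² - 48 - 61 = 1296 - 109 ≡ 48; y = λ·(48 - 48) - 14 ≡ 53. → (48, 53)
6P: (48, 53) + (61, 13). λ = (13 - 53)/(61 - 48) ≡ 27/13 mod 67. 13⁻¹ ≡ 31 (mod 67), so λ ≡ 33.
  x = λ² - 48 - 61 = 1089 - 109 ≡ 42; y = λ·(48 - 42) - 53 ≡ 11. → (42, 11)
7P: (42, 11) + (61, 13). λ = (13 - 11)/(61 - 42) ≡ 2/19 mod 67. 19⁻¹ ≡ 60 (mod 67), so λ ≡ 53.
  x = λ² - 42 - 61 = 2809 - 103 ≡ 26; y = λ·(42 - 26) - 11 ≡ 33. → (26, 33)
8P: (26, 33) + (61, 13). λ = (13 - 33)/(61 - 26) ≡ 47/35 mod 67. 35⁻¹ ≡ 23 (mod 67) since 35·23 = 805 ≡ 1, so λ ≡ 9.
  x = λ² - 26 - 61 = 81 - 87 ≡ 61; y = λ·(26 - 61) - 33 ≡ 54. → (61, 54)
9P: (61, 54) + (61, 13): same x and y₁ ≡ -y₂, so the sum is O.
9P = O, so the order is 9.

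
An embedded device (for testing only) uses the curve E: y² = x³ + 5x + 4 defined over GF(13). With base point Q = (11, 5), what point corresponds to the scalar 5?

Double-and-add on 5 = (101)₂. Start with Q = (11, 5) for the leading 1-bit.
double: tangent at (11, 5): λ = (3·11² + 5)/(2·5) ≡ 4/10. 10⁻¹ ≡ 4 (mod 13), so λ ≡ 4·4 ≡ 3.
  x = λ² - 11 - 11 = 9 - 22 ≡ 0; y = λ·(11 - 0) - 5 ≡ 2. → (0, 2)
double: tangent at (0, 2): λ = (3·0² + 5)/(2·2) ≡ 5/4. 4⁻¹ ≡ 10 (mod 13) since 4·10 = 40 ≡ 1, so λ ≡ 5·10 ≡ 11.
  x = λ² - 0 - 0 = 121 - 0 ≡ 4; y = λ·(0 - 4) - 2 ≡ 6. → (4, 6)
add Q: (4, 6) + (11, 5). λ = (5 - 6)/(11 - 4) ≡ 12/7 mod 13. 7⁻¹ ≡ 2 (mod 13), so λ ≡ 11.
  x = λ² - 4 - 11 = 121 - 15 ≡ 2; y = λ·(4 - 2) - 6 ≡ 3. → (2, 3)

(2, 3)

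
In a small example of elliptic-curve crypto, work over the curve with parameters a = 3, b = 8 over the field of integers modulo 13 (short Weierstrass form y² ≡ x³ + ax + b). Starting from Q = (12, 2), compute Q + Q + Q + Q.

(2, 3)

Double-and-add on 4 = (100)₂. Start with Q = (12, 2) for the leading 1-bit.
double: tangent at (12, 2): λ = (3·12² + 3)/(2·2) ≡ 6/4. 4⁻¹ ≡ 10 (mod 13) since 4·10 = 40 ≡ 1, so λ ≡ 6·10 ≡ 8.
  x = λ² - 12 - 12 = 64 - 24 ≡ 1; y = λ·(12 - 1) - 2 ≡ 8. → (1, 8)
double: tangent at (1, 8): λ = (3·1² + 3)/(2·8) ≡ 6/3. 3⁻¹ ≡ 9 (mod 13), so λ ≡ 6·9 ≡ 2.
  x = λ² - 1 - 1 = 4 - 2 ≡ 2; y = λ·(1 - 2) - 8 ≡ 3. → (2, 3)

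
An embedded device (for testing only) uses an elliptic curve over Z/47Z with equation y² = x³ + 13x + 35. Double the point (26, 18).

(22, 26)

tangent at (26, 18): λ = (3·26² + 13)/(2·18) ≡ 20/36. 36⁻¹ ≡ 17 (mod 47), so λ ≡ 20·17 ≡ 11.
  x = λ² - 26 - 26 = 121 - 52 ≡ 22; y = λ·(26 - 22) - 18 ≡ 26. → (22, 26)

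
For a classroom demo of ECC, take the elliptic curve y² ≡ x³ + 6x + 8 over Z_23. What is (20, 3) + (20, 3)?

(19, 14)

tangent at (20, 3): λ = (3·20² + 6)/(2·3) ≡ 10/6. 6⁻¹ ≡ 4 (mod 23) since 6·4 = 24 ≡ 1, so λ ≡ 10·4 ≡ 17.
  x = λ² - 20 - 20 = 289 - 40 ≡ 19; y = λ·(20 - 19) - 3 ≡ 14. → (19, 14)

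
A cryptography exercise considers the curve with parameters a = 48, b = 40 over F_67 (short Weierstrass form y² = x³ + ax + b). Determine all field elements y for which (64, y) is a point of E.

none

x³ + 48x + 40 = 265256 ≡ 3 (mod 67).
3 is a non-residue mod 67; no y exists.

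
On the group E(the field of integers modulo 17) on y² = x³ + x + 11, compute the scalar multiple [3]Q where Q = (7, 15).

Repeated addition: build up to 3Q.
2Q: tangent at (7, 15): λ = (3·7² + 1)/(2·15) ≡ 12/13. 13⁻¹ ≡ 4 (mod 17), so λ ≡ 12·4 ≡ 14.
  x = λ² - 7 - 7 = 196 - 14 ≡ 12; y = λ·(7 - 12) - 15 ≡ 0. → (12, 0)
3Q: (12, 0) + (7, 15). λ = (15 - 0)/(7 - 12) ≡ 15/12 mod 17. 12⁻¹ ≡ 10 (mod 17), so λ ≡ 14.
  x = λ² - 12 - 7 = 196 - 19 ≡ 7; y = λ·(12 - 7) - 0 ≡ 2. → (7, 2)

(7, 2)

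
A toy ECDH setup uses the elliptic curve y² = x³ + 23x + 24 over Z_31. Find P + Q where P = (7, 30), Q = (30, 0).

(7, 30) + (30, 0). λ = (0 - 30)/(30 - 7) ≡ 1/23 mod 31. 23⁻¹ ≡ 27 (mod 31), so λ ≡ 27.
  x = λ² - 7 - 30 = 729 - 37 ≡ 10; y = λ·(7 - 10) - 30 ≡ 13. → (10, 13)

(10, 13)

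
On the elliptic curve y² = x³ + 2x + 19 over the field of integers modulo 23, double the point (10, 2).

(5, 19)

tangent at (10, 2): λ = (3·10² + 2)/(2·2) ≡ 3/4. 4⁻¹ ≡ 6 (mod 23), so λ ≡ 3·6 ≡ 18.
  x = λ² - 10 - 10 = 324 - 20 ≡ 5; y = λ·(10 - 5) - 2 ≡ 19. → (5, 19)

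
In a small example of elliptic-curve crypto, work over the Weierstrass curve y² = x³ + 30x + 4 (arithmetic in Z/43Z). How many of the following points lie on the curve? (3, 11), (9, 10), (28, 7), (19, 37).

3

(3, 11): 11² ≡ 35, rhs ≡ 35 → on.
(9, 10): 10² ≡ 14, rhs ≡ 14 → on.
(28, 7): 7² ≡ 6, rhs ≡ 6 → on.
(19, 37): 37² ≡ 36, rhs ≡ 37 → off.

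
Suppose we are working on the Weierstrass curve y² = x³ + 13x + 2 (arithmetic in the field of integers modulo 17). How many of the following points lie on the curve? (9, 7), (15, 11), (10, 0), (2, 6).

(9, 7): 7² ≡ 15, rhs ≡ 15 → on.
(15, 11): 11² ≡ 2, rhs ≡ 2 → on.
(10, 0): 0² ≡ 0, rhs ≡ 10 → off.
(2, 6): 6² ≡ 2, rhs ≡ 2 → on.

3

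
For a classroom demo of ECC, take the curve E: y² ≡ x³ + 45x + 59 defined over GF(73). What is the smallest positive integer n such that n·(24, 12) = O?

2P: tangent at (24, 12): λ = (3·24² + 45)/(2·12) ≡ 21/24. 24⁻¹ ≡ 70 (mod 73) since 24·70 = 1680 ≡ 1, so λ ≡ 21·70 ≡ 10.
  x = λ² - 24 - 24 = 100 - 48 ≡ 52; y = λ·(24 - 52) - 12 ≡ 0. → (52, 0)
3P: (52, 0) + (24, 12). λ = (12 - 0)/(24 - 52) ≡ 12/45 mod 73. 45⁻¹ ≡ 13 (mod 73) since 45·13 = 585 ≡ 1, so λ ≡ 10.
  x = λ² - 52 - 24 = 100 - 76 ≡ 24; y = λ·(52 - 24) - 0 ≡ 61. → (24, 61)
4P: (24, 61) + (24, 12): same x and y₁ ≡ -y₂, so the sum is O.
4P = O, so the order is 4.

4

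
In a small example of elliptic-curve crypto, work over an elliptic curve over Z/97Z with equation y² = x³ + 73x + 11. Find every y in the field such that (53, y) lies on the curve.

46, 51

x³ + 73x + 11 = 152757 ≡ 79 (mod 97).
Square roots of 79 mod 97: 46 and 51 (since 46² = 2116 ≡ 79).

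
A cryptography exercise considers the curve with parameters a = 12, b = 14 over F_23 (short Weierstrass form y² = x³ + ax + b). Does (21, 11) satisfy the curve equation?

no

y² = 11² ≡ 6; x³ + 12x + 14 = 9527 ≡ 5 (mod 23). 6 ≠ 5.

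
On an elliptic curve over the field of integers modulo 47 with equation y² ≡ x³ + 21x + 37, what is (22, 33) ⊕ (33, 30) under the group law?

(22, 33) + (33, 30). λ = (30 - 33)/(33 - 22) ≡ 44/11 mod 47. 11⁻¹ ≡ 30 (mod 47), so λ ≡ 4.
  x = λ² - 22 - 33 = 16 - 55 ≡ 8; y = λ·(22 - 8) - 33 ≡ 23. → (8, 23)

(8, 23)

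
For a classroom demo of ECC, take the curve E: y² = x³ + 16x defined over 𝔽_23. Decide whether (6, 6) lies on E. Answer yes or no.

yes

y² = 6² ≡ 13; x³ + 16x + 0 = 312 ≡ 13 (mod 23). 13 = 13.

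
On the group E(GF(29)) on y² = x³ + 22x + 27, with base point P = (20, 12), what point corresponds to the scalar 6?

(4, 18)

Repeated addition: build up to 6P.
2P: tangent at (20, 12): λ = (3·20² + 22)/(2·12) ≡ 4/24. 24⁻¹ ≡ 23 (mod 29), so λ ≡ 4·23 ≡ 5.
  x = λ² - 20 - 20 = 25 - 40 ≡ 14; y = λ·(20 - 14) - 12 ≡ 18. → (14, 18)
3P: (14, 18) + (20, 12). λ = (12 - 18)/(20 - 14) ≡ 23/6 mod 29. 6⁻¹ ≡ 5 (mod 29), so λ ≡ 28.
  x = λ² - 14 - 20 = 784 - 34 ≡ 25; y = λ·(14 - 25) - 18 ≡ 22. → (25, 22)
4P: (25, 22) + (20, 12). λ = (12 - 22)/(20 - 25) ≡ 19/24 mod 29. 24⁻¹ ≡ 23 (mod 29), so λ ≡ 2.
  x = λ² - 25 - 20 = 4 - 45 ≡ 17; y = λ·(25 - 17) - 22 ≡ 23. → (17, 23)
5P: (17, 23) + (20, 12). λ = (12 - 23)/(20 - 17) ≡ 18/3 mod 29. 3⁻¹ ≡ 10 (mod 29), so λ ≡ 6.
  x = λ² - 17 - 20 = 36 - 37 ≡ 28; y = λ·(17 - 28) - 23 ≡ 27. → (28, 27)
6P: (28, 27) + (20, 12). λ = (12 - 27)/(20 - 28) ≡ 14/21 mod 29. 21⁻¹ ≡ 18 (mod 29) since 21·18 = 378 ≡ 1, so λ ≡ 20.
  x = λ² - 28 - 20 = 400 - 48 ≡ 4; y = λ·(28 - 4) - 27 ≡ 18. → (4, 18)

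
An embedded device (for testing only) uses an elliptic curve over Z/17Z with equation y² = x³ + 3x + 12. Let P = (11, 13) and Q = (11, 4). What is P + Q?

O

The two points share x = 11 and their y-coordinates satisfy 13 + 4 ≡ 0 (mod 17), so they are inverses. Their sum is the point at infinity.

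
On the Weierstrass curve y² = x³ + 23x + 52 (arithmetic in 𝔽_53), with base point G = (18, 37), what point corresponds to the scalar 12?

Double-and-add on 12 = (1100)₂. Start with G = (18, 37) for the leading 1-bit.
double: tangent at (18, 37): λ = (3·18² + 23)/(2·37) ≡ 41/21. 21⁻¹ ≡ 48 (mod 53), so λ ≡ 41·48 ≡ 7.
  x = λ² - 18 - 18 = 49 - 36 ≡ 13; y = λ·(18 - 13) - 37 ≡ 51. → (13, 51)
add G: (13, 51) + (18, 37). λ = (37 - 51)/(18 - 13) ≡ 39/5 mod 53. 5⁻¹ ≡ 32 (mod 53) since 5·32 = 160 ≡ 1, so λ ≡ 29.
  x = λ² - 13 - 18 = 841 - 31 ≡ 15; y = λ·(13 - 15) - 51 ≡ 50. → (15, 50)
double: tangent at (15, 50): λ = (3·15² + 23)/(2·50) ≡ 9/47. 47⁻¹ ≡ 44 (mod 53), so λ ≡ 9·44 ≡ 25.
  x = λ² - 15 - 15 = 625 - 30 ≡ 12; y = λ·(15 - 12) - 50 ≡ 25. → (12, 25)
double: tangent at (12, 25): λ = (3·12² + 23)/(2·25) ≡ 31/50. 50⁻¹ ≡ 35 (mod 53), so λ ≡ 31·35 ≡ 25.
  x = λ² - 12 - 12 = 625 - 24 ≡ 18; y = λ·(12 - 18) - 25 ≡ 37. → (18, 37)

(18, 37)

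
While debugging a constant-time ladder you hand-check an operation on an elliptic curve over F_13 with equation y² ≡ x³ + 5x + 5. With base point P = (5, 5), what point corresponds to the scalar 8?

Double-and-add on 8 = (1000)₂. Start with P = (5, 5) for the leading 1-bit.
double: tangent at (5, 5): λ = (3·5² + 5)/(2·5) ≡ 2/10. 10⁻¹ ≡ 4 (mod 13) since 10·4 = 40 ≡ 1, so λ ≡ 2·4 ≡ 8.
  x = λ² - 5 - 5 = 64 - 10 ≡ 2; y = λ·(5 - 2) - 5 ≡ 6. → (2, 6)
double: tangent at (2, 6): λ = (3·2² + 5)/(2·6) ≡ 4/12. 12⁻¹ ≡ 12 (mod 13) since 12·12 = 144 ≡ 1, so λ ≡ 4·12 ≡ 9.
  x = λ² - 2 - 2 = 81 - 4 ≡ 12; y = λ·(2 - 12) - 6 ≡ 8. → (12, 8)
double: tangent at (12, 8): λ = (3·12² + 5)/(2·8) ≡ 8/3. 3⁻¹ ≡ 9 (mod 13) since 3·9 = 27 ≡ 1, so λ ≡ 8·9 ≡ 7.
  x = λ² - 12 - 12 = 49 - 24 ≡ 12; y = λ·(12 - 12) - 8 ≡ 5. → (12, 5)

(12, 5)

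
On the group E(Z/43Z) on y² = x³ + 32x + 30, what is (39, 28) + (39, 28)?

tangent at (39, 28): λ = (3·39² + 32)/(2·28) ≡ 37/13. 13⁻¹ ≡ 10 (mod 43) since 13·10 = 130 ≡ 1, so λ ≡ 37·10 ≡ 26.
  x = λ² - 39 - 39 = 676 - 78 ≡ 39; y = λ·(39 - 39) - 28 ≡ 15. → (39, 15)

(39, 15)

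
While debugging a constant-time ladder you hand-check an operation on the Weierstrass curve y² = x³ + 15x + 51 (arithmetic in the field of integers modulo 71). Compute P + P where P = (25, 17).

tangent at (25, 17): λ = (3·25² + 15)/(2·17) ≡ 44/34. 34⁻¹ ≡ 23 (mod 71) since 34·23 = 782 ≡ 1, so λ ≡ 44·23 ≡ 18.
  x = λ² - 25 - 25 = 324 - 50 ≡ 61; y = λ·(25 - 61) - 17 ≡ 45. → (61, 45)

(61, 45)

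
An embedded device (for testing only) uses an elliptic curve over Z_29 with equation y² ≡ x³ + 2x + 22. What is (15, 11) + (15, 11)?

(4, 23)

tangent at (15, 11): λ = (3·15² + 2)/(2·11) ≡ 10/22. 22⁻¹ ≡ 4 (mod 29), so λ ≡ 10·4 ≡ 11.
  x = λ² - 15 - 15 = 121 - 30 ≡ 4; y = λ·(15 - 4) - 11 ≡ 23. → (4, 23)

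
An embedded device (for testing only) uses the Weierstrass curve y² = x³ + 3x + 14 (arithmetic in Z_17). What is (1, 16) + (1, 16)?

tangent at (1, 16): λ = (3·1² + 3)/(2·16) ≡ 6/15. 15⁻¹ ≡ 8 (mod 17), so λ ≡ 6·8 ≡ 14.
  x = λ² - 1 - 1 = 196 - 2 ≡ 7; y = λ·(1 - 7) - 16 ≡ 2. → (7, 2)

(7, 2)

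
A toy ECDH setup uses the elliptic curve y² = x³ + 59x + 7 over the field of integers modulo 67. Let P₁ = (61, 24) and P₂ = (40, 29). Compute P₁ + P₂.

(61, 24) + (40, 29). λ = (29 - 24)/(40 - 61) ≡ 5/46 mod 67. 46⁻¹ ≡ 51 (mod 67), so λ ≡ 54.
  x = λ² - 61 - 40 = 2916 - 101 ≡ 1; y = λ·(61 - 1) - 24 ≡ 0. → (1, 0)

(1, 0)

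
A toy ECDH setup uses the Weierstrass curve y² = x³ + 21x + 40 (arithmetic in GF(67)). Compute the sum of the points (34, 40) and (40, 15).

(34, 40) + (40, 15). λ = (15 - 40)/(40 - 34) ≡ 42/6 mod 67. 6⁻¹ ≡ 56 (mod 67) since 6·56 = 336 ≡ 1, so λ ≡ 7.
  x = λ² - 34 - 40 = 49 - 74 ≡ 42; y = λ·(34 - 42) - 40 ≡ 38. → (42, 38)

(42, 38)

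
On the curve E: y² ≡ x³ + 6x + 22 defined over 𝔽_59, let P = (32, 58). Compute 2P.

(20, 0)

tangent at (32, 58): λ = (3·32² + 6)/(2·58) ≡ 10/57. 57⁻¹ ≡ 29 (mod 59), so λ ≡ 10·29 ≡ 54.
  x = λ² - 32 - 32 = 2916 - 64 ≡ 20; y = λ·(32 - 20) - 58 ≡ 0. → (20, 0)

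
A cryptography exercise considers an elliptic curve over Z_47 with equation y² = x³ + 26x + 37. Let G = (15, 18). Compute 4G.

(26, 37)

Double-and-add on 4 = (100)₂. Start with G = (15, 18) for the leading 1-bit.
double: tangent at (15, 18): λ = (3·15² + 26)/(2·18) ≡ 43/36. 36⁻¹ ≡ 17 (mod 47), so λ ≡ 43·17 ≡ 26.
  x = λ² - 15 - 15 = 676 - 30 ≡ 35; y = λ·(15 - 35) - 18 ≡ 26. → (35, 26)
double: tangent at (35, 26): λ = (3·35² + 26)/(2·26) ≡ 35/5. 5⁻¹ ≡ 19 (mod 47), so λ ≡ 35·19 ≡ 7.
  x = λ² - 35 - 35 = 49 - 70 ≡ 26; y = λ·(35 - 26) - 26 ≡ 37. → (26, 37)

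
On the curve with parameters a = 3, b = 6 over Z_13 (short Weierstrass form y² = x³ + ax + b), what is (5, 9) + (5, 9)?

tangent at (5, 9): λ = (3·5² + 3)/(2·9) ≡ 0/5. 5⁻¹ ≡ 8 (mod 13), so λ ≡ 0·8 ≡ 0.
  x = λ² - 5 - 5 = 0 - 10 ≡ 3; y = λ·(5 - 3) - 9 ≡ 4. → (3, 4)

(3, 4)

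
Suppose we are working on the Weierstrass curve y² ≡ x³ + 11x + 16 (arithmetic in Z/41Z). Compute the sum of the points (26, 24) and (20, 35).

(20, 6)

(26, 24) + (20, 35). λ = (35 - 24)/(20 - 26) ≡ 11/35 mod 41. 35⁻¹ ≡ 34 (mod 41) since 35·34 = 1190 ≡ 1, so λ ≡ 5.
  x = λ² - 26 - 20 = 25 - 46 ≡ 20; y = λ·(26 - 20) - 24 ≡ 6. → (20, 6)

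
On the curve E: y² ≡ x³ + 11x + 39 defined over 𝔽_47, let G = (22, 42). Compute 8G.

(4, 37)

Repeated addition: build up to 8G.
2G: tangent at (22, 42): λ = (3·22² + 11)/(2·42) ≡ 6/37. 37⁻¹ ≡ 14 (mod 47), so λ ≡ 6·14 ≡ 37.
  x = λ² - 22 - 22 = 1369 - 44 ≡ 9; y = λ·(22 - 9) - 42 ≡ 16. → (9, 16)
3G: (9, 16) + (22, 42). λ = (42 - 16)/(22 - 9) ≡ 26/13 mod 47. 13⁻¹ ≡ 29 (mod 47) since 13·29 = 377 ≡ 1, so λ ≡ 2.
  x = λ² - 9 - 22 = 4 - 31 ≡ 20; y = λ·(9 - 20) - 16 ≡ 9. → (20, 9)
4G: (20, 9) + (22, 42). λ = (42 - 9)/(22 - 20) ≡ 33/2 mod 47. 2⁻¹ ≡ 24 (mod 47), so λ ≡ 40.
  x = λ² - 20 - 22 = 1600 - 42 ≡ 7; y = λ·(20 - 7) - 9 ≡ 41. → (7, 41)
5G: (7, 41) + (22, 42). λ = (42 - 41)/(22 - 7) ≡ 1/15 mod 47. 15⁻¹ ≡ 22 (mod 47), so λ ≡ 22.
  x = λ² - 7 - 22 = 484 - 29 ≡ 32; y = λ·(7 - 32) - 41 ≡ 20. → (32, 20)
6G: (32, 20) + (22, 42). λ = (42 - 20)/(22 - 32) ≡ 22/37 mod 47. 37⁻¹ ≡ 14 (mod 47) since 37·14 = 518 ≡ 1, so λ ≡ 26.
  x = λ² - 32 - 22 = 676 - 54 ≡ 11; y = λ·(32 - 11) - 20 ≡ 9. → (11, 9)
7G: (11, 9) + (22, 42). λ = (42 - 9)/(22 - 11) ≡ 33/11 mod 47. 11⁻¹ ≡ 30 (mod 47) since 11·30 = 330 ≡ 1, so λ ≡ 3.
  x = λ² - 11 - 22 = 9 - 33 ≡ 23; y = λ·(11 - 23) - 9 ≡ 2. → (23, 2)
8G: (23, 2) + (22, 42). λ = (42 - 2)/(22 - 23) ≡ 40/46 mod 47. 46⁻¹ ≡ 46 (mod 47), so λ ≡ 7.
  x = λ² - 23 - 22 = 49 - 45 ≡ 4; y = λ·(23 - 4) - 2 ≡ 37. → (4, 37)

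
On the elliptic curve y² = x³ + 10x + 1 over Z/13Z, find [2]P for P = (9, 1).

(4, 1)

tangent at (9, 1): λ = (3·9² + 10)/(2·1) ≡ 6/2. 2⁻¹ ≡ 7 (mod 13), so λ ≡ 6·7 ≡ 3.
  x = λ² - 9 - 9 = 9 - 18 ≡ 4; y = λ·(9 - 4) - 1 ≡ 1. → (4, 1)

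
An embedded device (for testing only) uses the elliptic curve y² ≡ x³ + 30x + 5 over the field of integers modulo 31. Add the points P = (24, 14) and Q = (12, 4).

(24, 14) + (12, 4). λ = (4 - 14)/(12 - 24) ≡ 21/19 mod 31. 19⁻¹ ≡ 18 (mod 31) since 19·18 = 342 ≡ 1, so λ ≡ 6.
  x = λ² - 24 - 12 = 36 - 36 ≡ 0; y = λ·(24 - 0) - 14 ≡ 6. → (0, 6)

(0, 6)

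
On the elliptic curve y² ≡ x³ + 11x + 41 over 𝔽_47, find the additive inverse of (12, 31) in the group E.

-(12, 31) = (12, -31 mod 47) = (12, 16).

(12, 16)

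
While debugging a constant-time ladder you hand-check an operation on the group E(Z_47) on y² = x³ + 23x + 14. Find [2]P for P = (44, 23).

tangent at (44, 23): λ = (3·44² + 23)/(2·23) ≡ 3/46. 46⁻¹ ≡ 46 (mod 47), so λ ≡ 3·46 ≡ 44.
  x = λ² - 44 - 44 = 1936 - 88 ≡ 15; y = λ·(44 - 15) - 23 ≡ 31. → (15, 31)

(15, 31)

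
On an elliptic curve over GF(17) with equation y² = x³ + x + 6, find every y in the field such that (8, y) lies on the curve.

4, 13

x³ + 1x + 6 = 526 ≡ 16 (mod 17).
Square roots of 16 mod 17: 4 and 13 (since 4² = 16 ≡ 16).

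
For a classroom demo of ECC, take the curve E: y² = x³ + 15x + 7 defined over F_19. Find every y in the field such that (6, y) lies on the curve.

x³ + 15x + 7 = 313 ≡ 9 (mod 19).
Square roots of 9 mod 19: 3 and 16 (since 3² = 9 ≡ 9).

3, 16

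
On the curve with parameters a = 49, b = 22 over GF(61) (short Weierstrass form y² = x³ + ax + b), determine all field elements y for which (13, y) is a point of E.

x³ + 49x + 22 = 2856 ≡ 50 (mod 61).
50 is a non-residue mod 61; no y exists.

none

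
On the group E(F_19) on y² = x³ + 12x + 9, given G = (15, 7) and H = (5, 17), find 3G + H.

First 3G:
Repeated addition: build up to 3G.
2G: tangent at (15, 7): λ = (3·15² + 12)/(2·7) ≡ 3/14. 14⁻¹ ≡ 15 (mod 19), so λ ≡ 3·15 ≡ 7.
  x = λ² - 15 - 15 = 49 - 30 ≡ 0; y = λ·(15 - 0) - 7 ≡ 3. → (0, 3)
3G: (0, 3) + (15, 7). λ = (7 - 3)/(15 - 0) ≡ 4/15 mod 19. 15⁻¹ ≡ 14 (mod 19), so λ ≡ 18.
  x = λ² - 0 - 15 = 324 - 15 ≡ 5; y = λ·(0 - 5) - 3 ≡ 2. → (5, 2)
3G = (5, 2).
Finally 3G + H:
(5, 2) + (5, 17): same x and y₁ ≡ -y₂, so the sum is O.

O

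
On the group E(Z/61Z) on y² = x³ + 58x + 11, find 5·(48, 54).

Write P = (48, 54).
Repeated addition: build up to 5P.
2P: tangent at (48, 54): λ = (3·48² + 58)/(2·54) ≡ 16/47. 47⁻¹ ≡ 13 (mod 61) since 47·13 = 611 ≡ 1, so λ ≡ 16·13 ≡ 25.
  x = λ² - 48 - 48 = 625 - 96 ≡ 41; y = λ·(48 - 41) - 54 ≡ 60. → (41, 60)
3P: (41, 60) + (48, 54). λ = (54 - 60)/(48 - 41) ≡ 55/7 mod 61. 7⁻¹ ≡ 35 (mod 61), so λ ≡ 34.
  x = λ² - 41 - 48 = 1156 - 89 ≡ 30; y = λ·(41 - 30) - 60 ≡ 9. → (30, 9)
4P: (30, 9) + (48, 54). λ = (54 - 9)/(48 - 30) ≡ 45/18 mod 61. 18⁻¹ ≡ 17 (mod 61) since 18·17 = 306 ≡ 1, so λ ≡ 33.
  x = λ² - 30 - 48 = 1089 - 78 ≡ 35; y = λ·(30 - 35) - 9 ≡ 9. → (35, 9)
5P: (35, 9) + (48, 54). λ = (54 - 9)/(48 - 35) ≡ 45/13 mod 61. 13⁻¹ ≡ 47 (mod 61), so λ ≡ 41.
  x = λ² - 35 - 48 = 1681 - 83 ≡ 12; y = λ·(35 - 12) - 9 ≡ 19. → (12, 19)

(12, 19)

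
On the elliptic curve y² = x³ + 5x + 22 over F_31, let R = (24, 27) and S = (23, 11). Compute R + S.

(23, 20)

(24, 27) + (23, 11). λ = (11 - 27)/(23 - 24) ≡ 15/30 mod 31. 30⁻¹ ≡ 30 (mod 31) since 30·30 = 900 ≡ 1, so λ ≡ 16.
  x = λ² - 24 - 23 = 256 - 47 ≡ 23; y = λ·(24 - 23) - 27 ≡ 20. → (23, 20)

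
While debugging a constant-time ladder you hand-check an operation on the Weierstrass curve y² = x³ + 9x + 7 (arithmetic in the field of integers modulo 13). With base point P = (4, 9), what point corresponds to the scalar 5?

(7, 6)

Double-and-add on 5 = (101)₂. Start with P = (4, 9) for the leading 1-bit.
double: tangent at (4, 9): λ = (3·4² + 9)/(2·9) ≡ 5/5. 5⁻¹ ≡ 8 (mod 13) since 5·8 = 40 ≡ 1, so λ ≡ 5·8 ≡ 1.
  x = λ² - 4 - 4 = 1 - 8 ≡ 6; y = λ·(4 - 6) - 9 ≡ 2. → (6, 2)
double: tangent at (6, 2): λ = (3·6² + 9)/(2·2) ≡ 0/4. 4⁻¹ ≡ 10 (mod 13) since 4·10 = 40 ≡ 1, so λ ≡ 0·10 ≡ 0.
  x = λ² - 6 - 6 = 0 - 12 ≡ 1; y = λ·(6 - 1) - 2 ≡ 11. → (1, 11)
add P: (1, 11) + (4, 9). λ = (9 - 11)/(4 - 1) ≡ 11/3 mod 13. 3⁻¹ ≡ 9 (mod 13), so λ ≡ 8.
  x = λ² - 1 - 4 = 64 - 5 ≡ 7; y = λ·(1 - 7) - 11 ≡ 6. → (7, 6)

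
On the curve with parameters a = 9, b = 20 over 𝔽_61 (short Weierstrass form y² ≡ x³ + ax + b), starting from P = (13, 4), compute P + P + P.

(7, 11)

Repeated addition: build up to 3P.
2P: tangent at (13, 4): λ = (3·13² + 9)/(2·4) ≡ 28/8. 8⁻¹ ≡ 23 (mod 61), so λ ≡ 28·23 ≡ 34.
  x = λ² - 13 - 13 = 1156 - 26 ≡ 32; y = λ·(13 - 32) - 4 ≡ 21. → (32, 21)
3P: (32, 21) + (13, 4). λ = (4 - 21)/(13 - 32) ≡ 44/42 mod 61. 42⁻¹ ≡ 16 (mod 61), so λ ≡ 33.
  x = λ² - 32 - 13 = 1089 - 45 ≡ 7; y = λ·(32 - 7) - 21 ≡ 11. → (7, 11)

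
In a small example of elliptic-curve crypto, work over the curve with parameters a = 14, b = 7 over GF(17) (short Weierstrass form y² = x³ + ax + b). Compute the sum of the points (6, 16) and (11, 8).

(8, 11)

(6, 16) + (11, 8). λ = (8 - 16)/(11 - 6) ≡ 9/5 mod 17. 5⁻¹ ≡ 7 (mod 17), so λ ≡ 12.
  x = λ² - 6 - 11 = 144 - 17 ≡ 8; y = λ·(6 - 8) - 16 ≡ 11. → (8, 11)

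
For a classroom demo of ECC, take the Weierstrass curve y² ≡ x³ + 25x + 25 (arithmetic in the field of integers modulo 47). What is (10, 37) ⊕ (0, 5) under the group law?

(4, 1)

(10, 37) + (0, 5). λ = (5 - 37)/(0 - 10) ≡ 15/37 mod 47. 37⁻¹ ≡ 14 (mod 47), so λ ≡ 22.
  x = λ² - 10 - 0 = 484 - 10 ≡ 4; y = λ·(10 - 4) - 37 ≡ 1. → (4, 1)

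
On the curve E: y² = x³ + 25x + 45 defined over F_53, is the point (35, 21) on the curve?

y² = 21² ≡ 17; x³ + 25x + 45 = 43795 ≡ 17 (mod 53). 17 = 17.

yes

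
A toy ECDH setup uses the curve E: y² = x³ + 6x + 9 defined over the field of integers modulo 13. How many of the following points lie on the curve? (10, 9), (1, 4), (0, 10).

(10, 9): 9² ≡ 3, rhs ≡ 3 → on.
(1, 4): 4² ≡ 3, rhs ≡ 3 → on.
(0, 10): 10² ≡ 9, rhs ≡ 9 → on.

3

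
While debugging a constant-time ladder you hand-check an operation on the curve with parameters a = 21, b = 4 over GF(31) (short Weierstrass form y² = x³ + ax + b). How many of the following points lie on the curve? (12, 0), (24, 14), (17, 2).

3

(12, 0): 0² ≡ 0, rhs ≡ 0 → on.
(24, 14): 14² ≡ 10, rhs ≡ 10 → on.
(17, 2): 2² ≡ 4, rhs ≡ 4 → on.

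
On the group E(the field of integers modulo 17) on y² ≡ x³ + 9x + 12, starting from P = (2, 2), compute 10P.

Repeated addition: build up to 10P.
2P: tangent at (2, 2): λ = (3·2² + 9)/(2·2) ≡ 4/4. 4⁻¹ ≡ 13 (mod 17) since 4·13 = 52 ≡ 1, so λ ≡ 4·13 ≡ 1.
  x = λ² - 2 - 2 = 1 - 4 ≡ 14; y = λ·(2 - 14) - 2 ≡ 3. → (14, 3)
3P: (14, 3) + (2, 2). λ = (2 - 3)/(2 - 14) ≡ 16/5 mod 17. 5⁻¹ ≡ 7 (mod 17), so λ ≡ 10.
  x = λ² - 14 - 2 = 100 - 16 ≡ 16; y = λ·(14 - 16) - 3 ≡ 11. → (16, 11)
4P: (16, 11) + (2, 2). λ = (2 - 11)/(2 - 16) ≡ 8/3 mod 17. 3⁻¹ ≡ 6 (mod 17), so λ ≡ 14.
  x = λ² - 16 - 2 = 196 - 18 ≡ 8; y = λ·(16 - 8) - 11 ≡ 16. → (8, 16)
5P: (8, 16) + (2, 2). λ = (2 - 16)/(2 - 8) ≡ 3/11 mod 17. 11⁻¹ ≡ 14 (mod 17) since 11·14 = 154 ≡ 1, so λ ≡ 8.
  x = λ² - 8 - 2 = 64 - 10 ≡ 3; y = λ·(8 - 3) - 16 ≡ 7. → (3, 7)
6P: (3, 7) + (2, 2). λ = (2 - 7)/(2 - 3) ≡ 12/16 mod 17. 16⁻¹ ≡ 16 (mod 17), so λ ≡ 5.
  x = λ² - 3 - 2 = 25 - 5 ≡ 3; y = λ·(3 - 3) - 7 ≡ 10. → (3, 10)
7P: (3, 10) + (2, 2). λ = (2 - 10)/(2 - 3) ≡ 9/16 mod 17. 16⁻¹ ≡ 16 (mod 17), so λ ≡ 8.
  x = λ² - 3 - 2 = 64 - 5 ≡ 8; y = λ·(3 - 8) - 10 ≡ 1. → (8, 1)
8P: (8, 1) + (2, 2). λ = (2 - 1)/(2 - 8) ≡ 1/11 mod 17. 11⁻¹ ≡ 14 (mod 17), so λ ≡ 14.
  x = λ² - 8 - 2 = 196 - 10 ≡ 16; y = λ·(8 - 16) - 1 ≡ 6. → (16, 6)
9P: (16, 6) + (2, 2). λ = (2 - 6)/(2 - 16) ≡ 13/3 mod 17. 3⁻¹ ≡ 6 (mod 17), so λ ≡ 10.
  x = λ² - 16 - 2 = 100 - 18 ≡ 14; y = λ·(16 - 14) - 6 ≡ 14. → (14, 14)
10P: (14, 14) + (2, 2). λ = (2 - 14)/(2 - 14) ≡ 5/5 mod 17. 5⁻¹ ≡ 7 (mod 17), so λ ≡ 1.
  x = λ² - 14 - 2 = 1 - 16 ≡ 2; y = λ·(14 - 2) - 14 ≡ 15. → (2, 15)

(2, 15)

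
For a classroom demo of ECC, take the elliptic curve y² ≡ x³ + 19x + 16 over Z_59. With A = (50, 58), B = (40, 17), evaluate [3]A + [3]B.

First 3A:
Repeated addition: build up to 3A.
2A: tangent at (50, 58): λ = (3·50² + 19)/(2·58) ≡ 26/57. 57⁻¹ ≡ 29 (mod 59), so λ ≡ 26·29 ≡ 46.
  x = λ² - 50 - 50 = 2116 - 100 ≡ 10; y = λ·(50 - 10) - 58 ≡ 12. → (10, 12)
3A: (10, 12) + (50, 58). λ = (58 - 12)/(50 - 10) ≡ 46/40 mod 59. 40⁻¹ ≡ 31 (mod 59), so λ ≡ 10.
  x = λ² - 10 - 50 = 100 - 60 ≡ 40; y = λ·(10 - 40) - 12 ≡ 42. → (40, 42)
3A = (40, 42).
Next 3B:
Repeated addition: build up to 3B.
2B: tangent at (40, 17): λ = (3·40² + 19)/(2·17) ≡ 40/34. 34⁻¹ ≡ 33 (mod 59), so λ ≡ 40·33 ≡ 22.
  x = λ² - 40 - 40 = 484 - 80 ≡ 50; y = λ·(40 - 50) - 17 ≡ 58. → (50, 58)
3B: (50, 58) + (40, 17). λ = (17 - 58)/(40 - 50) ≡ 18/49 mod 59. 49⁻¹ ≡ 53 (mod 59), so λ ≡ 10.
  x = λ² - 50 - 40 = 100 - 90 ≡ 10; y = λ·(50 - 10) - 58 ≡ 47. → (10, 47)
3B = (10, 47).
Finally 3A + 3B:
(40, 42) + (10, 47). λ = (47 - 42)/(10 - 40) ≡ 5/29 mod 59. 29⁻¹ ≡ 57 (mod 59), so λ ≡ 49.
  x = λ² - 40 - 10 = 2401 - 50 ≡ 50; y = λ·(40 - 50) - 42 ≡ 58. → (50, 58)

(50, 58)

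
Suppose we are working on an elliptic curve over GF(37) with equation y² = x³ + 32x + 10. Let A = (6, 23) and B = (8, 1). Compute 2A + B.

(9, 19)

First 2A:
Repeated addition: build up to 2A.
2A: tangent at (6, 23): λ = (3·6² + 32)/(2·23) ≡ 29/9. 9⁻¹ ≡ 33 (mod 37) since 9·33 = 297 ≡ 1, so λ ≡ 29·33 ≡ 32.
  x = λ² - 6 - 6 = 1024 - 12 ≡ 13; y = λ·(6 - 13) - 23 ≡ 12. → (13, 12)
2A = (13, 12).
Finally 2A + B:
(13, 12) + (8, 1). λ = (1 - 12)/(8 - 13) ≡ 26/32 mod 37. 32⁻¹ ≡ 22 (mod 37) since 32·22 = 704 ≡ 1, so λ ≡ 17.
  x = λ² - 13 - 8 = 289 - 21 ≡ 9; y = λ·(13 - 9) - 12 ≡ 19. → (9, 19)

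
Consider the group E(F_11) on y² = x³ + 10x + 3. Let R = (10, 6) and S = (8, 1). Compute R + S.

(10, 6) + (8, 1). λ = (1 - 6)/(8 - 10) ≡ 6/9 mod 11. 9⁻¹ ≡ 5 (mod 11), so λ ≡ 8.
  x = λ² - 10 - 8 = 64 - 18 ≡ 2; y = λ·(10 - 2) - 6 ≡ 3. → (2, 3)

(2, 3)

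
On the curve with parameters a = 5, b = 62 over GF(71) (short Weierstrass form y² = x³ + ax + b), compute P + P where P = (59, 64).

(67, 64)

tangent at (59, 64): λ = (3·59² + 5)/(2·64) ≡ 11/57. 57⁻¹ ≡ 5 (mod 71) since 57·5 = 285 ≡ 1, so λ ≡ 11·5 ≡ 55.
  x = λ² - 59 - 59 = 3025 - 118 ≡ 67; y = λ·(59 - 67) - 64 ≡ 64. → (67, 64)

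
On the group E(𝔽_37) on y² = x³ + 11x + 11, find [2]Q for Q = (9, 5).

tangent at (9, 5): λ = (3·9² + 11)/(2·5) ≡ 32/10. 10⁻¹ ≡ 26 (mod 37), so λ ≡ 32·26 ≡ 18.
  x = λ² - 9 - 9 = 324 - 18 ≡ 10; y = λ·(9 - 10) - 5 ≡ 14. → (10, 14)

(10, 14)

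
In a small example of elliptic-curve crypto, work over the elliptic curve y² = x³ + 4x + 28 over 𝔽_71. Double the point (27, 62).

(55, 25)

tangent at (27, 62): λ = (3·27² + 4)/(2·62) ≡ 61/53. 53⁻¹ ≡ 67 (mod 71) since 53·67 = 3551 ≡ 1, so λ ≡ 61·67 ≡ 40.
  x = λ² - 27 - 27 = 1600 - 54 ≡ 55; y = λ·(27 - 55) - 62 ≡ 25. → (55, 25)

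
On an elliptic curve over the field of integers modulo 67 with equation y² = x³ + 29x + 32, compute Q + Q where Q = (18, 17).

(28, 63)

tangent at (18, 17): λ = (3·18² + 29)/(2·17) ≡ 63/34. 34⁻¹ ≡ 2 (mod 67) since 34·2 = 68 ≡ 1, so λ ≡ 63·2 ≡ 59.
  x = λ² - 18 - 18 = 3481 - 36 ≡ 28; y = λ·(18 - 28) - 17 ≡ 63. → (28, 63)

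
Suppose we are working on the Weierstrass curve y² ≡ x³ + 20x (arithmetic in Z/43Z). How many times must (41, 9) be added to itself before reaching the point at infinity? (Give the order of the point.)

11

2P: tangent at (41, 9): λ = (3·41² + 20)/(2·9) ≡ 32/18. 18⁻¹ ≡ 12 (mod 43), so λ ≡ 32·12 ≡ 40.
  x = λ² - 41 - 41 = 1600 - 82 ≡ 13; y = λ·(41 - 13) - 9 ≡ 36. → (13, 36)
3P: (13, 36) + (41, 9). λ = (9 - 36)/(41 - 13) ≡ 16/28 mod 43. 28⁻¹ ≡ 20 (mod 43) since 28·20 = 560 ≡ 1, so λ ≡ 19.
  x = λ² - 13 - 41 = 361 - 54 ≡ 6; y = λ·(13 - 6) - 36 ≡ 11. → (6, 11)
4P: (6, 11) + (41, 9). λ = (9 - 11)/(41 - 6) ≡ 41/35 mod 43. 35⁻¹ ≡ 16 (mod 43), so λ ≡ 11.
  x = λ² - 6 - 41 = 121 - 47 ≡ 31; y = λ·(6 - 31) - 11 ≡ 15. → (31, 15)
5P: (31, 15) + (41, 9). λ = (9 - 15)/(41 - 31) ≡ 37/10 mod 43. 10⁻¹ ≡ 13 (mod 43), so λ ≡ 8.
  x = λ² - 31 - 41 = 64 - 72 ≡ 35; y = λ·(31 - 35) - 15 ≡ 39. → (35, 39)
6P: (35, 39) + (41, 9). λ = (9 - 39)/(41 - 35) ≡ 13/6 mod 43. 6⁻¹ ≡ 36 (mod 43) since 6·36 = 216 ≡ 1, so λ ≡ 38.
  x = λ² - 35 - 41 = 1444 - 76 ≡ 35; y = λ·(35 - 35) - 39 ≡ 4. → (35, 4)
7P: (35, 4) + (41, 9). λ = (9 - 4)/(41 - 35) ≡ 5/6 mod 43. 6⁻¹ ≡ 36 (mod 43) since 6·36 = 216 ≡ 1, so λ ≡ 8.
  x = λ² - 35 - 41 = 64 - 76 ≡ 31; y = λ·(35 - 31) - 4 ≡ 28. → (31, 28)
8P: (31, 28) + (41, 9). λ = (9 - 28)/(41 - 31) ≡ 24/10 mod 43. 10⁻¹ ≡ 13 (mod 43) since 10·13 = 130 ≡ 1, so λ ≡ 11.
  x = λ² - 31 - 41 = 121 - 72 ≡ 6; y = λ·(31 - 6) - 28 ≡ 32. → (6, 32)
9P: (6, 32) + (41, 9). λ = (9 - 32)/(41 - 6) ≡ 20/35 mod 43. 35⁻¹ ≡ 16 (mod 43), so λ ≡ 19.
  x = λ² - 6 - 41 = 361 - 47 ≡ 13; y = λ·(6 - 13) - 32 ≡ 7. → (13, 7)
10P: (13, 7) + (41, 9). λ = (9 - 7)/(41 - 13) ≡ 2/28 mod 43. 28⁻¹ ≡ 20 (mod 43), so λ ≡ 40.
  x = λ² - 13 - 41 = 1600 - 54 ≡ 41; y = λ·(13 - 41) - 7 ≡ 34. → (41, 34)
11P: (41, 34) + (41, 9): same x and y₁ ≡ -y₂, so the sum is the point at infinity.
11P = the point at infinity, so the order is 11.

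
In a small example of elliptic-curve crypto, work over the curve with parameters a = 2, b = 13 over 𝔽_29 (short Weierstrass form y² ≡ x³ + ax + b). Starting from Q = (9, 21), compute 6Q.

(7, 14)

Repeated addition: build up to 6Q.
2Q: tangent at (9, 21): λ = (3·9² + 2)/(2·21) ≡ 13/13. 13⁻¹ ≡ 9 (mod 29), so λ ≡ 13·9 ≡ 1.
  x = λ² - 9 - 9 = 1 - 18 ≡ 12; y = λ·(9 - 12) - 21 ≡ 5. → (12, 5)
3Q: (12, 5) + (9, 21). λ = (21 - 5)/(9 - 12) ≡ 16/26 mod 29. 26⁻¹ ≡ 19 (mod 29), so λ ≡ 14.
  x = λ² - 12 - 9 = 196 - 21 ≡ 1; y = λ·(12 - 1) - 5 ≡ 4. → (1, 4)
4Q: (1, 4) + (9, 21). λ = (21 - 4)/(9 - 1) ≡ 17/8 mod 29. 8⁻¹ ≡ 11 (mod 29), so λ ≡ 13.
  x = λ² - 1 - 9 = 169 - 10 ≡ 14; y = λ·(1 - 14) - 4 ≡ 1. → (14, 1)
5Q: (14, 1) + (9, 21). λ = (21 - 1)/(9 - 14) ≡ 20/24 mod 29. 24⁻¹ ≡ 23 (mod 29) since 24·23 = 552 ≡ 1, so λ ≡ 25.
  x = λ² - 14 - 9 = 625 - 23 ≡ 22; y = λ·(14 - 22) - 1 ≡ 2. → (22, 2)
6Q: (22, 2) + (9, 21). λ = (21 - 2)/(9 - 22) ≡ 19/16 mod 29. 16⁻¹ ≡ 20 (mod 29), so λ ≡ 3.
  x = λ² - 22 - 9 = 9 - 31 ≡ 7; y = λ·(22 - 7) - 2 ≡ 14. → (7, 14)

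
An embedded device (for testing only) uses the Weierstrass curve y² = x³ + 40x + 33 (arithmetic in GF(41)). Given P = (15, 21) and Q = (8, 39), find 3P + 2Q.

First 3P:
Repeated addition: build up to 3P.
2P: tangent at (15, 21): λ = (3·15² + 40)/(2·21) ≡ 18/1. 1⁻¹ ≡ 1 (mod 41), so λ ≡ 18·1 ≡ 18.
  x = λ² - 15 - 15 = 324 - 30 ≡ 7; y = λ·(15 - 7) - 21 ≡ 0. → (7, 0)
3P: (7, 0) + (15, 21). λ = (21 - 0)/(15 - 7) ≡ 21/8 mod 41. 8⁻¹ ≡ 36 (mod 41) since 8·36 = 288 ≡ 1, so λ ≡ 18.
  x = λ² - 7 - 15 = 324 - 22 ≡ 15; y = λ·(7 - 15) - 0 ≡ 20. → (15, 20)
3P = (15, 20).
Next 2Q:
Repeated addition: build up to 2Q.
2Q: tangent at (8, 39): λ = (3·8² + 40)/(2·39) ≡ 27/37. 37⁻¹ ≡ 10 (mod 41) since 37·10 = 370 ≡ 1, so λ ≡ 27·10 ≡ 24.
  x = λ² - 8 - 8 = 576 - 16 ≡ 27; y = λ·(8 - 27) - 39 ≡ 38. → (27, 38)
2Q = (27, 38).
Finally 3P + 2Q:
(15, 20) + (27, 38). λ = (38 - 20)/(27 - 15) ≡ 18/12 mod 41. 12⁻¹ ≡ 24 (mod 41), so λ ≡ 22.
  x = λ² - 15 - 27 = 484 - 42 ≡ 32; y = λ·(15 - 32) - 20 ≡ 16. → (32, 16)

(32, 16)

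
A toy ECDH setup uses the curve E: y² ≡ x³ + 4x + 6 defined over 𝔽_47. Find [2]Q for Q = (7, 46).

(11, 21)

tangent at (7, 46): λ = (3·7² + 4)/(2·46) ≡ 10/45. 45⁻¹ ≡ 23 (mod 47), so λ ≡ 10·23 ≡ 42.
  x = λ² - 7 - 7 = 1764 - 14 ≡ 11; y = λ·(7 - 11) - 46 ≡ 21. → (11, 21)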